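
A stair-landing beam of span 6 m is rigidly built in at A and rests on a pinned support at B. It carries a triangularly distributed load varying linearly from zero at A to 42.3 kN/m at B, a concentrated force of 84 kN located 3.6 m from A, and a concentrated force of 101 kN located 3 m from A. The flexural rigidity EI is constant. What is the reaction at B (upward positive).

Remove the prop at B; the released (primary) structure is a cantilever built in at A.
Deflection at B on the released cantilever, summing each load's contribution:
  triangular load, peak 42.3 at the free end: 11w₀L⁴/(120EI) = 5025/EI
  point load 84 at a = 3.6: Pa²(3L − a)/(6EI) = 2613/EI
  point load 101 at a = 3: Pa²(3L − a)/(6EI) = 2272/EI
  δ_0 = 9910/EI
Tip deflection under a unit load at B: L³/(3EI) = 72/EI.
The prop prevents deflection at B: R_B = δ_0/δ_{BB} = 9910/72 = 137.6 kN.

R_B = 137.6 kN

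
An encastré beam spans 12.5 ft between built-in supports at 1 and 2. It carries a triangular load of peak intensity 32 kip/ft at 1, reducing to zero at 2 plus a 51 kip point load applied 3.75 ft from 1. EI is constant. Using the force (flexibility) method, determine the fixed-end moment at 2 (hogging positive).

M_2 = 206.8 kip·ft

Release both end moments; the primary structure is a simply-supported span 12 with redundants M_1 and M_2.
Simple-span end rotations at 1 and 2 under the given loads:
  at 1: triangular load, peak 32: w₀L³/(45EI) = 1389/EI
  at 2: triangular load, peak 32: 7w₀L³/(360EI) = 1215/EI
  at 1: point load 51 at a = 3.75: Pab(L + b)/(6LEI) = 474.1/EI
  at 2: point load 51 at a = 3.75: Pab(L + a)/(6LEI) = 362.6/EI
  θ_10 = 1863/EI,  θ_20 = 1578/EI
Flexibility coefficients: a unit moment at one end gives L/(3EI) there and L/(6EI) at the far end, so f₁₁ = f₂₂ = 4.167/EI and f₁₂ = f₂₁ = 2.083/EI.
Compatibility — zero rotation at each built-in end:
  4.167 M_1 + 2.083 M_2 = 1863
  2.083 M_1 + 4.167 M_2 = 1578
Solving the pair gives M_1 = 343.7 kip·ft and M_2 = 206.8 kip·ft (hogging).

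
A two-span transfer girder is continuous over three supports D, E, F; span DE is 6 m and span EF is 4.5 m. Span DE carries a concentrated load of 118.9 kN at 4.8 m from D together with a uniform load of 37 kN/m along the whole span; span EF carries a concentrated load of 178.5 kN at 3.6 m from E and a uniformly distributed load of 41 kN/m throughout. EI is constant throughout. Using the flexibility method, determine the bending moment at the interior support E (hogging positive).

M_E = 231.4 kN·m

Take M_E as the redundant. Released structure: two simple spans DE and EF with a hinge at E.
End slopes at the hinge E, treating each span as simply supported:
  span DE: point load 118.9 at a = 4.8: Pab(L + a)/(6LEI) = 205.5/EI
  span DE: UDL 37: wL³/(24EI) = 333/EI
  span EF: point load 178.5 at a = 3.6: Pab(L + b)/(6LEI) = 115.7/EI
  span EF: UDL 41: wL³/(24EI) = 155.7/EI
  relative rotation θ_0 = (538.5 + 271.3)/EI = 809.8/EI
A unit hogging moment at E produces rotation L₁/(3EI) + L₂/(3EI) = 3.5/EI.
Slope continuity at E: θ_0 = M_E·3.5/EI, so M_E = 809.8/3.5 = 231.4 kN·m (hogging).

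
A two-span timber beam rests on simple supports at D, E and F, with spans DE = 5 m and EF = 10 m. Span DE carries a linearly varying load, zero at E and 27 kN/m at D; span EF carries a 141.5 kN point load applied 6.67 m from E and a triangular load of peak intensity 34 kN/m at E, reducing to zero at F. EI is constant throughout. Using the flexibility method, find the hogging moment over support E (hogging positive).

M_E = 303.9 kN·m

Take M_E as the redundant. Released structure: two simple spans DE and EF with a hinge at E.
Rotations at E on the released spans (each span's end-slope, ×1/EI):
  span DE: triangular load, peak 27: 7w₀L³/(360EI) = 65.62/EI
  span EF: point load 141.5 at a = 6.67: Pab(L + b)/(6LEI) = 698.2/EI
  span EF: triangular load, peak 34: w₀L³/(45EI) = 755.6/EI
  relative rotation θ_0 = (65.62 + 1454)/EI = 1519/EI
A unit hogging moment at E produces rotation L₁/(3EI) + L₂/(3EI) = 5/EI.
Compatibility: M_E·(L₁+L₂)/(3EI) = θ_0, giving M_E = 303.9 kN·m (hogging).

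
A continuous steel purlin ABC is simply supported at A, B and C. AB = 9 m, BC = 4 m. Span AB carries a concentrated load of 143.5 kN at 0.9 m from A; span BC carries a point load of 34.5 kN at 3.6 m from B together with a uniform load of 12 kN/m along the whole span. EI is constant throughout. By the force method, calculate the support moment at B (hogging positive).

Insert a hinge at B; M_B is the redundant, and each span becomes simply supported.
End slopes at the hinge B, treating each span as simply supported:
  span AB: point load 143.5 at a = 0.9: Pab(L + a)/(6LEI) = 191.8/EI
  span BC: point load 34.5 at a = 3.6: Pab(L + b)/(6LEI) = 9.108/EI
  span BC: UDL 12: wL³/(24EI) = 32/EI
  relative rotation θ_0 = (191.8 + 41.11)/EI = 232.9/EI
A unit hogging moment at B produces rotation L₁/(3EI) + L₂/(3EI) = 4.333/EI.
Compatibility: M_B·(L₁+L₂)/(3EI) = θ_0, giving M_B = 53.75 kN·m (hogging).

M_B = 53.75 kN·m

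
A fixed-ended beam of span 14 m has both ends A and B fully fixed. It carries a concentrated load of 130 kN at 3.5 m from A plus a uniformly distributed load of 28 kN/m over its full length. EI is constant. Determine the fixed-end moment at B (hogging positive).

M_B = 542.6 kN·m

Release both end moments; the primary structure is a simply-supported span AB with redundants M_A and M_B.
End rotations of the released simple span under the applied load (×1/EI):
  at A: point load 130 at a = 3.5: Pab(L + b)/(6LEI) = 1393/EI
  at B: point load 130 at a = 3.5: Pab(L + a)/(6LEI) = 995.3/EI
  at A: UDL 28: wL³/(24EI) = 3201/EI
  at B: UDL 28: wL³/(24EI) = 3201/EI
  θ_A0 = 4595/EI,  θ_B0 = 4197/EI
Flexibility coefficients: a unit moment at one end gives L/(3EI) there and L/(6EI) at the far end, so f₁₁ = f₂₂ = 4.667/EI and f₁₂ = f₂₁ = 2.333/EI.
Compatibility — zero rotation at each built-in end:
  4.667 M_A + 2.333 M_B = 4595
  2.333 M_A + 4.667 M_B = 4197
Solving the pair gives M_A = 713.3 kN·m and M_B = 542.6 kN·m (hogging).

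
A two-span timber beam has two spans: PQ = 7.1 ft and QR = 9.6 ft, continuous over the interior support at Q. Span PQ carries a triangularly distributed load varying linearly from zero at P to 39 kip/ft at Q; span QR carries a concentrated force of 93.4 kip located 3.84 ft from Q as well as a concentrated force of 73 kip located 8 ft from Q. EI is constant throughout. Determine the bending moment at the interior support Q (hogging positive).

M_Q = 187.3 kip·ft

Take M_Q as the redundant. Released structure: two simple spans PQ and QR with a hinge at Q.
Rotations at Q on the released spans (each span's end-slope, ×1/EI):
  span PQ: triangular load, peak 39: w₀L³/(45EI) = 310.2/EI
  span QR: point load 93.4 at a = 3.84: Pab(L + b)/(6LEI) = 550.9/EI
  span QR: point load 73 at a = 8: Pab(L + b)/(6LEI) = 181.7/EI
  relative rotation θ_0 = (310.2 + 732.6)/EI = 1043/EI
A unit hogging moment at Q produces rotation L₁/(3EI) + L₂/(3EI) = 5.567/EI.
Slope continuity at Q: θ_0 = M_Q·5.567/EI, so M_Q = 1043/5.567 = 187.3 kip·ft (hogging).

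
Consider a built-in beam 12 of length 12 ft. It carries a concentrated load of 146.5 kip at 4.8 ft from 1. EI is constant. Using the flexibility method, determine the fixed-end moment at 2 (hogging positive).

M_2 = 168.8 kip·ft

Take the two fixed-end moments M_1, M_2 as redundants; the released structure is the simple span 12.
End rotations of the released simple span under the applied load (×1/EI):
  at 1: point load 146.5 at a = 4.8: Pab(L + b)/(6LEI) = 1350/EI
  at 2: point load 146.5 at a = 4.8: Pab(L + a)/(6LEI) = 1181/EI
  θ_10 = 1350/EI,  θ_20 = 1181/EI
Flexibility coefficients: a unit moment at one end gives L/(3EI) there and L/(6EI) at the far end, so f₁₁ = f₂₂ = 4/EI and f₁₂ = f₂₁ = 2/EI.
Compatibility — zero rotation at each built-in end:
  4 M_1 + 2 M_2 = 1350
  2 M_1 + 4 M_2 = 1181
Solving the pair gives M_1 = 253.2 kip·ft and M_2 = 168.8 kip·ft (hogging).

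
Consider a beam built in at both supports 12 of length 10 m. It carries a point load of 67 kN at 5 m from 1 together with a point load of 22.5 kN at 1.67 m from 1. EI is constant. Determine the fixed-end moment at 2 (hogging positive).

M_2 = 88.98 kN·m

Take the two fixed-end moments M_1, M_2 as redundants; the released structure is the simple span 12.
Simple-span end rotations at 1 and 2 under the given loads:
  at 1: point load 67 at a = 5: Pab(L + b)/(6LEI) = 418.8/EI
  at 2: point load 67 at a = 5: Pab(L + a)/(6LEI) = 418.8/EI
  at 1: point load 22.5 at a = 1.67: Pab(L + b)/(6LEI) = 95.62/EI
  at 2: point load 22.5 at a = 1.67: Pab(L + a)/(6LEI) = 60.88/EI
  θ_10 = 514.4/EI,  θ_20 = 479.6/EI
Flexibility coefficients: a unit moment at one end gives L/(3EI) there and L/(6EI) at the far end, so f₁₁ = f₂₂ = 3.333/EI and f₁₂ = f₂₁ = 1.667/EI.
Compatibility — zero rotation at each built-in end:
  3.333 M_1 + 1.667 M_2 = 514.4
  1.667 M_1 + 3.333 M_2 = 479.6
Solving the pair gives M_1 = 109.8 kN·m and M_2 = 88.98 kN·m (hogging).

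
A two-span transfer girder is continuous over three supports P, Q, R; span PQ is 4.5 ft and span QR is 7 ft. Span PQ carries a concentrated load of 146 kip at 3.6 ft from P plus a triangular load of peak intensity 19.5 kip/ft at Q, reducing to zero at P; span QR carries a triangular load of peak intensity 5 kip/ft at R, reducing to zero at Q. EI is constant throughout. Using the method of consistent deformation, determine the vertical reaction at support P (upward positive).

Insert a hinge at Q; M_Q is the redundant, and each span becomes simply supported.
Rotations at Q on the released spans (each span's end-slope, ×1/EI):
  span PQ: point load 146 at a = 3.6: Pab(L + a)/(6LEI) = 141.9/EI
  span PQ: triangular load, peak 19.5: w₀L³/(45EI) = 39.49/EI
  span QR: triangular load, peak 5: 7w₀L³/(360EI) = 33.35/EI
  relative rotation θ_0 = (181.4 + 33.35)/EI = 214.7/EI
A unit hogging moment at Q produces rotation L₁/(3EI) + L₂/(3EI) = 3.833/EI.
Compatibility: M_Q·(L₁+L₂)/(3EI) = θ_0, giving M_Q = 56.02 kip·ft (hogging).
Span PQ, ΣM about P with M_Q applied at Q: R_Q^{PQ}·4.5 = 657.2 + 56.02, so R_Q^{PQ} = 158.5 kip and R_P = 189.9 − 158.5 = 31.38 kip.

R_P = 31.38 kip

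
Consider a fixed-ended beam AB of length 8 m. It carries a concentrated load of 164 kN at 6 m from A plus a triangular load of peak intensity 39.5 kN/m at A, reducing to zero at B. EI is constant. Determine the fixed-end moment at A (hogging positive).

Take the two fixed-end moments M_A, M_B as redundants; the released structure is the simple span AB.
Simple-span end rotations at A and B under the given loads:
  at A: point load 164 at a = 6: Pab(L + b)/(6LEI) = 410/EI
  at B: point load 164 at a = 6: Pab(L + a)/(6LEI) = 574/EI
  at A: triangular load, peak 39.5: w₀L³/(45EI) = 449.4/EI
  at B: triangular load, peak 39.5: 7w₀L³/(360EI) = 393.2/EI
  θ_A0 = 859.4/EI,  θ_B0 = 967.2/EI
Flexibility coefficients: a unit moment at one end gives L/(3EI) there and L/(6EI) at the far end, so f₁₁ = f₂₂ = 2.667/EI and f₁₂ = f₂₁ = 1.333/EI.
Compatibility — zero rotation at each built-in end:
  2.667 M_A + 1.333 M_B = 859.4
  1.333 M_A + 2.667 M_B = 967.2
Solving the pair gives M_A = 187.9 kN·m and M_B = 268.8 kN·m (hogging).

M_A = 187.9 kN·m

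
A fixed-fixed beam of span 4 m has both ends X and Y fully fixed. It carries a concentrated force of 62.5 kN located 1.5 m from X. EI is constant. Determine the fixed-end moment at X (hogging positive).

Release both end moments; the primary structure is a simply-supported span XY with redundants M_X and M_Y.
End rotations of the released simple span under the applied load (×1/EI):
  at X: point load 62.5 at a = 1.5: Pab(L + b)/(6LEI) = 63.48/EI
  at Y: point load 62.5 at a = 1.5: Pab(L + a)/(6LEI) = 53.71/EI
  θ_X0 = 63.48/EI,  θ_Y0 = 53.71/EI
Flexibility coefficients: a unit moment at one end gives L/(3EI) there and L/(6EI) at the far end, so f₁₁ = f₂₂ = 1.333/EI and f₁₂ = f₂₁ = 0.6667/EI.
Compatibility — zero rotation at each built-in end:
  1.333 M_X + 0.6667 M_Y = 63.48
  0.6667 M_X + 1.333 M_Y = 53.71
Solving the pair gives M_X = 36.62 kN·m and M_Y = 21.97 kN·m (hogging).

M_X = 36.62 kN·m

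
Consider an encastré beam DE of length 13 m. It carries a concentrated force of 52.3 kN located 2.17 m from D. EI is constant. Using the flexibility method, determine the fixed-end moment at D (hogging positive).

Release both end moments; the primary structure is a simply-supported span DE with redundants M_D and M_E.
End rotations of the released simple span under the applied load (×1/EI):
  at D: point load 52.3 at a = 2.17: Pab(L + b)/(6LEI) = 375.5/EI
  at E: point load 52.3 at a = 2.17: Pab(L + a)/(6LEI) = 239/EI
  θ_D0 = 375.5/EI,  θ_E0 = 239/EI
Flexibility coefficients: a unit moment at one end gives L/(3EI) there and L/(6EI) at the far end, so f₁₁ = f₂₂ = 4.333/EI and f₁₂ = f₂₁ = 2.167/EI.
Compatibility — zero rotation at each built-in end:
  4.333 M_D + 2.167 M_E = 375.5
  2.167 M_D + 4.333 M_E = 239
Solving the pair gives M_D = 78.76 kN·m and M_E = 15.78 kN·m (hogging).

M_D = 78.76 kN·m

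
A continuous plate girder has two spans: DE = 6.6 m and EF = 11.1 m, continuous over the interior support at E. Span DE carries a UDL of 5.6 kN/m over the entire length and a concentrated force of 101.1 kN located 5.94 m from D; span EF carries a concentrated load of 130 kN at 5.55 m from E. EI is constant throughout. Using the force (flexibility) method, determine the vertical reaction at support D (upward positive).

Release continuity at E by inserting a hinge; the redundant is the internal moment M_E. The primary structure is two simply-supported spans DE and EF.
Discontinuity in slope at E on the released structure — sum the simple-span end rotations:
  span DE: UDL 5.6: wL³/(24EI) = 67.08/EI
  span DE: point load 101.1 at a = 5.94: Pab(L + a)/(6LEI) = 125.5/EI
  span EF: point load 130 at a = 5.55: Pab(L + b)/(6LEI) = 1001/EI
  relative rotation θ_0 = (192.6 + 1001)/EI = 1194/EI
A unit hogging moment at E produces rotation L₁/(3EI) + L₂/(3EI) = 5.9/EI.
Compatibility: M_E·(L₁+L₂)/(3EI) = θ_0, giving M_E = 202.3 kN·m (hogging).
Span DE, ΣM about D with M_E applied at E: R_E^{DE}·6.6 = 722.5 + 202.3, so R_E^{DE} = 140.1 kN and R_D = 138.1 − 140.1 = -2.064 kN.

R_D = -2.064 kN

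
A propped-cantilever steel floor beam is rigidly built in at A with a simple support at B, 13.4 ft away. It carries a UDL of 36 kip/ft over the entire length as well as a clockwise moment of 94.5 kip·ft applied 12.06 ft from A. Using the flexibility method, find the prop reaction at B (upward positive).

Release the roller at B. Primary structure: cantilever fixed at A.
Primary-structure tip deflection at B by superposition:
  UDL 36: wL⁴/(8EI) = 145088/EI
  clockwise couple 94.5 at a = 12.06: M₀a(2L − a)/(2EI) = 8399/EI
  δ_0 = 153487/EI
Tip deflection under a unit load at B: L³/(3EI) = 802/EI.
The prop prevents deflection at B: R_B = δ_0/δ_{BB} = 153487/802 = 191.4 kip.

R_B = 191.4 kip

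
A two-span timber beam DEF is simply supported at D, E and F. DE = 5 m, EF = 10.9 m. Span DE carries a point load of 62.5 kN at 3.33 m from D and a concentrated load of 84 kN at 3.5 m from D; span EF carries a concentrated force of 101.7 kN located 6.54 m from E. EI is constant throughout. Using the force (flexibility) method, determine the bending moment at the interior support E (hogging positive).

M_E = 169.5 kN·m

Release continuity at E by inserting a hinge; the redundant is the internal moment M_E. The primary structure is two simply-supported spans DE and EF.
Rotations at E on the released spans (each span's end-slope, ×1/EI):
  span DE: point load 62.5 at a = 3.33: Pab(L + a)/(6LEI) = 96.51/EI
  span DE: point load 84 at a = 3.5: Pab(L + a)/(6LEI) = 125/EI
  span EF: point load 101.7 at a = 6.54: Pab(L + b)/(6LEI) = 676.6/EI
  relative rotation θ_0 = (221.5 + 676.6)/EI = 898.1/EI
A unit hogging moment at E produces rotation L₁/(3EI) + L₂/(3EI) = 5.3/EI.
Slope continuity at E: θ_0 = M_E·5.3/EI, so M_E = 898.1/5.3 = 169.5 kN·m (hogging).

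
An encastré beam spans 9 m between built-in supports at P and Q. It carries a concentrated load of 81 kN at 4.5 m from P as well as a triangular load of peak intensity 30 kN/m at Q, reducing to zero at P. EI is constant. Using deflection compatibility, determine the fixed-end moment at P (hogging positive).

M_P = 172.1 kN·m

Release both end moments; the primary structure is a simply-supported span PQ with redundants M_P and M_Q.
End rotations of the released simple span under the applied load (×1/EI):
  at P: point load 81 at a = 4.5: Pab(L + b)/(6LEI) = 410.1/EI
  at Q: point load 81 at a = 4.5: Pab(L + a)/(6LEI) = 410.1/EI
  at P: triangular load, peak 30: 7w₀L³/(360EI) = 425.2/EI
  at Q: triangular load, peak 30: w₀L³/(45EI) = 486/EI
  θ_P0 = 835.3/EI,  θ_Q0 = 896.1/EI
Flexibility coefficients: a unit moment at one end gives L/(3EI) there and L/(6EI) at the far end, so f₁₁ = f₂₂ = 3/EI and f₁₂ = f₂₁ = 1.5/EI.
Compatibility — zero rotation at each built-in end:
  3 M_P + 1.5 M_Q = 835.3
  1.5 M_P + 3 M_Q = 896.1
Solving the pair gives M_P = 172.1 kN·m and M_Q = 212.6 kN·m (hogging).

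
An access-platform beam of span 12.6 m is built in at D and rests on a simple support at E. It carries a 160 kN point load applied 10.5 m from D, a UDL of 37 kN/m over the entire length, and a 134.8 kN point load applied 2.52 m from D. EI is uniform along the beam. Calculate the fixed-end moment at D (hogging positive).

M_D = 1142 kN·m

Release the roller at E. Primary structure: cantilever fixed at D.
Downward deflection at the released point E due to the loads:
  point load 160 at a = 10.5: Pa²(3L − a)/(6EI) = 80262/EI
  UDL 37: wL⁴/(8EI) = 116572/EI
  point load 134.8 at a = 2.52: Pa²(3L − a)/(6EI) = 5033/EI
  δ_0 = 201867/EI
Flexibility coefficient — unit upward force at E: δ_{EE} = L³/(3EI) = 666.8/EI.
Compatibility at E: δ_0 − R_E·δ_{EE} = 0, so R_E = 201867/666.8 = 302.7 kN.
Moment equilibrium about D: M_D = Σ(load moments about D) − R_E·L = 4957 − 302.7×12.6 = 1142 kN·m.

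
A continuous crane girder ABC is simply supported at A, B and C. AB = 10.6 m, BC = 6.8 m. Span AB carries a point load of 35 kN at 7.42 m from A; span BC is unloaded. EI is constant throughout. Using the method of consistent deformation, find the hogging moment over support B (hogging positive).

Release continuity at B by inserting a hinge; the redundant is the internal moment M_B. The primary structure is two simply-supported spans AB and BC.
Rotations at B on the released spans (each span's end-slope, ×1/EI):
  span AB: point load 35 at a = 7.42: Pab(L + a)/(6LEI) = 234/EI
  relative rotation θ_0 = (234 + 0)/EI = 234/EI
A unit hogging moment at B produces rotation L₁/(3EI) + L₂/(3EI) = 5.8/EI.
Compatibility: M_B·(L₁+L₂)/(3EI) = θ_0, giving M_B = 40.34 kN·m (hogging).

M_B = 40.34 kN·m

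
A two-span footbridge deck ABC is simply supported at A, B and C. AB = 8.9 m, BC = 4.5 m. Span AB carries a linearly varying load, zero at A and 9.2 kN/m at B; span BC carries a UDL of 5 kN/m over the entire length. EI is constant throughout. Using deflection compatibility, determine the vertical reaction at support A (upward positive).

Insert a hinge at B; M_B is the redundant, and each span becomes simply supported.
Rotations at B on the released spans (each span's end-slope, ×1/EI):
  span AB: triangular load, peak 9.2: w₀L³/(45EI) = 144.1/EI
  span BC: UDL 5: wL³/(24EI) = 18.98/EI
  relative rotation θ_0 = (144.1 + 18.98)/EI = 163.1/EI
A unit hogging moment at B produces rotation L₁/(3EI) + L₂/(3EI) = 4.467/EI.
Slope continuity at B: θ_0 = M_B·4.467/EI, so M_B = 163.1/4.467 = 36.52 kN·m (hogging).
Span AB, ΣM about A with M_B applied at B: R_B^{AB}·8.9 = 242.9 + 36.52, so R_B^{AB} = 31.4 kN and R_A = 40.94 − 31.4 = 9.544 kN.

R_A = 9.544 kN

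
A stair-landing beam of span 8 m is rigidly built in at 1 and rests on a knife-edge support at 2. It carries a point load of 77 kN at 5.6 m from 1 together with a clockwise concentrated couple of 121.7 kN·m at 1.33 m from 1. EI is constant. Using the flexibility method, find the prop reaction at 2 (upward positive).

Take the reaction at 2 as the redundant and release it; the primary structure is a cantilever fixed at 1.
Free-end deflection of the primary structure under the applied loading (downward +):
  point load 77 at a = 5.6: Pa²(3L − a)/(6EI) = 7405/EI
  clockwise couple 121.7 at a = 1.33: M₀a(2L − a)/(2EI) = 1187/EI
  δ_0 = 8592/EI
Flexibility coefficient — unit upward force at 2: δ_{22} = L³/(3EI) = 170.7/EI.
Compatibility at 2: δ_0 − R_2·δ_{22} = 0, so R_2 = 8592/170.7 = 50.35 kN.

R_2 = 50.35 kN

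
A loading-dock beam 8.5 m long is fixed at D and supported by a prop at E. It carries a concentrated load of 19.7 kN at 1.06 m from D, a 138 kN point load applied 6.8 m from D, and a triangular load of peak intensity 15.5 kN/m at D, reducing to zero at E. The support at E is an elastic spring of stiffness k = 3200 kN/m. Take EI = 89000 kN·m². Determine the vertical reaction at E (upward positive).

Release the roller at E. Primary structure: cantilever fixed at D.
Downward deflection at the released point E due to the loads:
  point load 19.7 at a = 1.06: Pa²(3L − a)/(6EI) = 90.16/EI
  point load 138 at a = 6.8: Pa²(3L − a)/(6EI) = 19888/EI
  triangular load, peak 15.5 at the fixed end: w₀L⁴/(30EI) = 2697/EI
  δ_0 = 22675/EI
Flexibility coefficient — unit upward force at E: δ_{EE} = L³/(3EI) = 204.7/EI.
With EI = 89000 kN·m²: δ_0 = 0.25478 m and δ_{EE} = 0.0023 m/kN.
Compatibility — the spring shortens by R_E/k under the reaction it provides: δ_0 − R_E·δ_{EE} = R_E/k. With 1/k = 0.000313 m/kN, R_E = δ_0 / (δ_{EE} + 1/k) = 0.25478 / (0.0023 + 0.000313) = 97.52 kN.

R_E = 97.52 kN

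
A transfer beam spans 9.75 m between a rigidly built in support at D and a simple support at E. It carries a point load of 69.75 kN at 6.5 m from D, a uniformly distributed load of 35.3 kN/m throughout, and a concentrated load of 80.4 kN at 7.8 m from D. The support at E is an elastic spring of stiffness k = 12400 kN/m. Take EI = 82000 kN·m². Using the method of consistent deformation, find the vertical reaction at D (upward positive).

Take the reaction at E as the redundant and release it; the primary structure is a cantilever fixed at D.
Downward deflection at the released point E due to the loads:
  point load 69.75 at a = 6.5: Pa²(3L − a)/(6EI) = 11174/EI
  UDL 35.3: wL⁴/(8EI) = 39875/EI
  point load 80.4 at a = 7.8: Pa²(3L − a)/(6EI) = 17487/EI
  δ_0 = 68536/EI
Tip deflection under a unit load at E: L³/(3EI) = 309/EI.
With EI = 82000 kN·m²: δ_0 = 0.83581 m and δ_{EE} = 0.003768 m/kN.
Compatibility — the spring shortens by R_E/k under the reaction it provides: δ_0 − R_E·δ_{EE} = R_E/k. With 1/k = 0.000081 m/kN, R_E = δ_0 / (δ_{EE} + 1/k) = 0.83581 / (0.003768 + 0.000081) = 217.2 kN.
Vertical equilibrium: R_D = ΣP − R_E = 494.3 − 217.2 = 277.1 kN.

R_D = 277.1 kN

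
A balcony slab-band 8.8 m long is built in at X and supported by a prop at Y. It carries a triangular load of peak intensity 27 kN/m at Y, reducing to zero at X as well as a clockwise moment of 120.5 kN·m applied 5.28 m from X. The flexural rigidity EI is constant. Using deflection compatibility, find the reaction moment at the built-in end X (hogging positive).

M_X = 90.64 kN·m

Take the reaction at Y as the redundant and release it; the primary structure is a cantilever fixed at X.
Downward deflection at the released point Y due to the loads:
  triangular load, peak 27 at the free end: 11w₀L⁴/(120EI) = 14842/EI
  clockwise couple 120.5 at a = 5.28: M₀a(2L − a)/(2EI) = 3919/EI
  δ_0 = 18762/EI
Flexibility coefficient — unit upward force at Y: δ_{YY} = L³/(3EI) = 227.2/EI.
The prop prevents deflection at Y: R_Y = δ_0/δ_{YY} = 18762/227.2 = 82.59 kN.
Moment equilibrium about X: M_X = Σ(load moments about X) − R_Y·L = 817.5 − 82.59×8.8 = 90.64 kN·m.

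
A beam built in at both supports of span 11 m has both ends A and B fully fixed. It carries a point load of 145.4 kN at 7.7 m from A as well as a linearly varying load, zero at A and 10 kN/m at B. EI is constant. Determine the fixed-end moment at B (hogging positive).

M_B = 295.6 kN·m

Take the two fixed-end moments M_A, M_B as redundants; the released structure is the simple span AB.
Simple-span end rotations at A and B under the given loads:
  at A: point load 145.4 at a = 7.7: Pab(L + b)/(6LEI) = 800.5/EI
  at B: point load 145.4 at a = 7.7: Pab(L + a)/(6LEI) = 1047/EI
  at A: triangular load, peak 10: 7w₀L³/(360EI) = 258.8/EI
  at B: triangular load, peak 10: w₀L³/(45EI) = 295.8/EI
  θ_A0 = 1059/EI,  θ_B0 = 1343/EI
Flexibility coefficients: a unit moment at one end gives L/(3EI) there and L/(6EI) at the far end, so f₁₁ = f₂₂ = 3.667/EI and f₁₂ = f₂₁ = 1.833/EI.
Compatibility — zero rotation at each built-in end:
  3.667 M_A + 1.833 M_B = 1059
  1.833 M_A + 3.667 M_B = 1343
Solving the pair gives M_A = 141.1 kN·m and M_B = 295.6 kN·m (hogging).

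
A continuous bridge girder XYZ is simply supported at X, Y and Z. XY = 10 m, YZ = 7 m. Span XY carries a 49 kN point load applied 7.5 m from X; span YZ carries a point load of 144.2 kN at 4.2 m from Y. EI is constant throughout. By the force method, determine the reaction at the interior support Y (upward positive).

Insert a hinge at Y; M_Y is the redundant, and each span becomes simply supported.
Rotations at Y on the released spans (each span's end-slope, ×1/EI):
  span XY: point load 49 at a = 7.5: Pab(L + a)/(6LEI) = 268/EI
  span YZ: point load 144.2 at a = 4.2: Pab(L + b)/(6LEI) = 395.7/EI
  relative rotation θ_0 = (268 + 395.7)/EI = 663.7/EI
A unit hogging moment at Y produces rotation L₁/(3EI) + L₂/(3EI) = 5.667/EI.
Slope continuity at Y: θ_0 = M_Y·5.667/EI, so M_Y = 663.7/5.667 = 117.1 kN·m (hogging).
Span XY, ΣM about X with M_Y applied at Y: R_Y^{XY}·10 = 367.5 + 117.1, so R_Y^{XY} = 48.46 kN and R_X = 49 − 48.46 = 0.5385 kN.
Span YZ, ΣM about Z: R_Y^{YZ}·7 = 403.8 + 117.1, so R_Y^{YZ} = 74.41 kN and R_Z = 144.2 − 74.41 = 69.79 kN.
R_Y = 48.46 + 74.41 = 122.9 kN.

R_Y = 122.9 kN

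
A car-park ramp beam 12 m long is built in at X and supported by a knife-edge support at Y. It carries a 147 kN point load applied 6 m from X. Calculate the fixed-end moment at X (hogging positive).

Remove the prop at Y; the released (primary) structure is a cantilever built in at X.
Deflection at Y on the released cantilever, summing each load's contribution:
  point load 147 at a = 6: Pa²(3L − a)/(6EI) = 26460/EI
Flexibility coefficient — unit upward force at Y: δ_{YY} = L³/(3EI) = 576/EI.
The prop prevents deflection at Y: R_Y = δ_0/δ_{YY} = 26460/576 = 45.94 kN.
Moment equilibrium about X: M_X = Σ(load moments about X) − R_Y·L = 882 − 45.94×12 = 330.8 kN·m.

M_X = 330.8 kN·m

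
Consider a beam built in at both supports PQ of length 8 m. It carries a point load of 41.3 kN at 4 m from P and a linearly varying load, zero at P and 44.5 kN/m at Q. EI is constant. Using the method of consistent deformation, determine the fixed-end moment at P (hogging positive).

Release both end moments; the primary structure is a simply-supported span PQ with redundants M_P and M_Q.
Simple-span end rotations at P and Q under the given loads:
  at P: point load 41.3 at a = 4: Pab(L + b)/(6LEI) = 165.2/EI
  at Q: point load 41.3 at a = 4: Pab(L + a)/(6LEI) = 165.2/EI
  at P: triangular load, peak 44.5: 7w₀L³/(360EI) = 443/EI
  at Q: triangular load, peak 44.5: w₀L³/(45EI) = 506.3/EI
  θ_P0 = 608.2/EI,  θ_Q0 = 671.5/EI
Flexibility coefficients: a unit moment at one end gives L/(3EI) there and L/(6EI) at the far end, so f₁₁ = f₂₂ = 2.667/EI and f₁₂ = f₂₁ = 1.333/EI.
Compatibility — zero rotation at each built-in end:
  2.667 M_P + 1.333 M_Q = 608.2
  1.333 M_P + 2.667 M_Q = 671.5
Solving the pair gives M_P = 136.2 kN·m and M_Q = 183.7 kN·m (hogging).

M_P = 136.2 kN·m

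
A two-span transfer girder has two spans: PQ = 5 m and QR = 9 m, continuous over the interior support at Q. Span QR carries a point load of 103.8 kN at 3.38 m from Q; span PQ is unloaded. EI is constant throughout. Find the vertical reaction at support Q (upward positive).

R_Q = 100.4 kN

Take M_Q as the redundant. Released structure: two simple spans PQ and QR with a hinge at Q.
Rotations at Q on the released spans (each span's end-slope, ×1/EI):
  span QR: point load 103.8 at a = 3.38: Pab(L + b)/(6LEI) = 533.8/EI
  relative rotation θ_0 = (0 + 533.8)/EI = 533.8/EI
A unit hogging moment at Q produces rotation L₁/(3EI) + L₂/(3EI) = 4.667/EI.
Slope continuity at Q: θ_0 = M_Q·4.667/EI, so M_Q = 533.8/4.667 = 114.4 kN·m (hogging).
Span PQ, ΣM about P with M_Q applied at Q: R_Q^{PQ}·5 = 0 + 114.4, so R_Q^{PQ} = 22.88 kN and R_P = 0 − 22.88 = -22.88 kN.
Span QR, ΣM about R: R_Q^{QR}·9 = 583.4 + 114.4, so R_Q^{QR} = 77.53 kN and R_R = 103.8 − 77.53 = 26.27 kN.
R_Q = 22.88 + 77.53 = 100.4 kN.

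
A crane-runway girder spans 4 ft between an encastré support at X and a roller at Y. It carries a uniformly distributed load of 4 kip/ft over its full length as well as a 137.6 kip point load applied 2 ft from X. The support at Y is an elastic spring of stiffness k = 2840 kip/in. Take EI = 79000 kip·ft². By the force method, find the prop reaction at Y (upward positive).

R_Y = 44.2 kip

Choose R_Y as the redundant. The primary structure is the cantilever fixed at X.
Downward deflection at the released point Y due to the loads:
  UDL 4: wL⁴/(8EI) = 128/EI
  point load 137.6 at a = 2: Pa²(3L − a)/(6EI) = 917.3/EI
  δ_0 = 1045/EI
Flexibility coefficient — unit upward force at Y: δ_{YY} = L³/(3EI) = 21.33/EI.
With EI = 79000 kip·ft²: δ_0 = 0.013232 ft and δ_{YY} = 0.00027 ft/kip.
Compatibility — the spring shortens by R_Y/k under the reaction it provides: δ_0 − R_Y·δ_{YY} = R_Y/k. With 1/k = 1/(2840×12) ft/kip = 0.000029 ft/kip, R_Y = δ_0 / (δ_{YY} + 1/k) = 0.013232 / (0.00027 + 0.000029) = 44.2 kip.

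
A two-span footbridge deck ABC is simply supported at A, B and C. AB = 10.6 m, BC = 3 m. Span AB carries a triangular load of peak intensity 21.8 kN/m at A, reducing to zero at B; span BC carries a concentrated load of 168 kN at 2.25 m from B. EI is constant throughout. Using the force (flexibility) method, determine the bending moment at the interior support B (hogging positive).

M_B = 124.4 kN·m

Take M_B as the redundant. Released structure: two simple spans AB and BC with a hinge at B.
End slopes at the hinge B, treating each span as simply supported:
  span AB: triangular load, peak 21.8: 7w₀L³/(360EI) = 504.9/EI
  span BC: point load 168 at a = 2.25: Pab(L + b)/(6LEI) = 59.06/EI
  relative rotation θ_0 = (504.9 + 59.06)/EI = 563.9/EI
A unit hogging moment at B produces rotation L₁/(3EI) + L₂/(3EI) = 4.533/EI.
Slope continuity at B: θ_0 = M_B·4.533/EI, so M_B = 563.9/4.533 = 124.4 kN·m (hogging).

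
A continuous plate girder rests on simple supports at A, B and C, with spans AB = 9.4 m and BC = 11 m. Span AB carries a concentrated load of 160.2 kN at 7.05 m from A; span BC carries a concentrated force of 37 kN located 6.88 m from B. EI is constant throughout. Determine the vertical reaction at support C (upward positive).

Take M_B as the redundant. Released structure: two simple spans AB and BC with a hinge at B.
Discontinuity in slope at B on the released structure — sum the simple-span end rotations:
  span AB: point load 160.2 at a = 7.05: Pab(L + a)/(6LEI) = 774.1/EI
  span BC: point load 37 at a = 6.88: Pab(L + b)/(6LEI) = 240.3/EI
  relative rotation θ_0 = (774.1 + 240.3)/EI = 1014/EI
A unit hogging moment at B produces rotation L₁/(3EI) + L₂/(3EI) = 6.8/EI.
Slope continuity at B: θ_0 = M_B·6.8/EI, so M_B = 1014/6.8 = 149.2 kN·m (hogging).
Span BC, ΣM about C: R_B^{BC}·11 = 152.4 + 149.2, so R_B^{BC} = 27.42 kN and R_C = 37 − 27.42 = 9.581 kN.

R_C = 9.581 kN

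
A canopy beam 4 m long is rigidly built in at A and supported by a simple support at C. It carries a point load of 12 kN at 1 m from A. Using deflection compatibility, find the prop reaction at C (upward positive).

R_C = 1.031 kN

Take the reaction at C as the redundant and release it; the primary structure is a cantilever fixed at A.
Downward deflection at the released point C due to the loads:
  point load 12 at a = 1: Pa²(3L − a)/(6EI) = 22/EI
Tip deflection under a unit load at C: L³/(3EI) = 21.33/EI.
The prop prevents deflection at C: R_C = δ_0/δ_{CC} = 22/21.33 = 1.031 kN.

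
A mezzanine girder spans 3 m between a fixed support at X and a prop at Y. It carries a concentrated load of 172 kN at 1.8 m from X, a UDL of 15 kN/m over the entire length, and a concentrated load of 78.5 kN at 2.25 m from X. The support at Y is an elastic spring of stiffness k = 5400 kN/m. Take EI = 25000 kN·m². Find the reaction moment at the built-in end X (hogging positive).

M_X = 274.7 kN·m

Take the reaction at Y as the redundant and release it; the primary structure is a cantilever fixed at X.
Downward deflection at the released point Y due to the loads:
  point load 172 at a = 1.8: Pa²(3L − a)/(6EI) = 668.7/EI
  UDL 15: wL⁴/(8EI) = 151.9/EI
  point load 78.5 at a = 2.25: Pa²(3L − a)/(6EI) = 447.1/EI
  δ_0 = 1268/EI
Tip deflection under a unit load at Y: L³/(3EI) = 9/EI.
With EI = 25000 kN·m²: δ_0 = 0.050708 m and δ_{YY} = 0.00036 m/kN.
Compatibility — the spring shortens by R_Y/k under the reaction it provides: δ_0 − R_Y·δ_{YY} = R_Y/k. With 1/k = 0.000185 m/kN, R_Y = δ_0 / (δ_{YY} + 1/k) = 0.050708 / (0.00036 + 0.000185) = 93.01 kN.
Moment equilibrium about X: M_X = Σ(load moments about X) − R_Y·L = 553.7 − 93.01×3 = 274.7 kN·m.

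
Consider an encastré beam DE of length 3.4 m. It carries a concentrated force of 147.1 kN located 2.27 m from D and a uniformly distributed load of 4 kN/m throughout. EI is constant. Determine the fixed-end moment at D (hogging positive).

Release both end moments; the primary structure is a simply-supported span DE with redundants M_D and M_E.
End rotations of the released simple span under the applied load (×1/EI):
  at D: point load 147.1 at a = 2.27: Pab(L + b)/(6LEI) = 83.79/EI
  at E: point load 147.1 at a = 2.27: Pab(L + a)/(6LEI) = 104.9/EI
  at D: UDL 4: wL³/(24EI) = 6.551/EI
  at E: UDL 4: wL³/(24EI) = 6.551/EI
  θ_D0 = 90.34/EI,  θ_E0 = 111.4/EI
Flexibility coefficients: a unit moment at one end gives L/(3EI) there and L/(6EI) at the far end, so f₁₁ = f₂₂ = 1.133/EI and f₁₂ = f₂₁ = 0.5667/EI.
Compatibility — zero rotation at each built-in end:
  1.133 M_D + 0.5667 M_E = 90.34
  0.5667 M_D + 1.133 M_E = 111.4
Solving the pair gives M_D = 40.74 kN·m and M_E = 77.95 kN·m (hogging).

M_D = 40.74 kN·m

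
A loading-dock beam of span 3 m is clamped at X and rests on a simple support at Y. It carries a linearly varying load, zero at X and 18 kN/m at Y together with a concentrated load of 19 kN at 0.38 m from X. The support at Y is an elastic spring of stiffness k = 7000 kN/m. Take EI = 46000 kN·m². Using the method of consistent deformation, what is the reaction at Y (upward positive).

Remove the prop at Y; the released (primary) structure is a cantilever built in at X.
Primary-structure tip deflection at Y by superposition:
  triangular load, peak 18 at the free end: 11w₀L⁴/(120EI) = 133.7/EI
  point load 19 at a = 0.38: Pa²(3L − a)/(6EI) = 3.942/EI
  δ_0 = 137.6/EI
Flexibility coefficient — unit upward force at Y: δ_{YY} = L³/(3EI) = 9/EI.
With EI = 46000 kN·m²: δ_0 = 0.002991 m and δ_{YY} = 0.000196 m/kN.
Compatibility — the spring shortens by R_Y/k under the reaction it provides: δ_0 − R_Y·δ_{YY} = R_Y/k. With 1/k = 0.000143 m/kN, R_Y = δ_0 / (δ_{YY} + 1/k) = 0.002991 / (0.000196 + 0.000143) = 8.836 kN.

R_Y = 8.836 kN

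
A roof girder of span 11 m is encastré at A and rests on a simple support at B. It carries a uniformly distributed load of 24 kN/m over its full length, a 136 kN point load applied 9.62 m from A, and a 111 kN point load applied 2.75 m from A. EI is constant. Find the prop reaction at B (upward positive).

R_B = 219.1 kN

Release the roller at B. Primary structure: cantilever fixed at A.
Free-end deflection of the primary structure under the applied loading (downward +):
  UDL 24: wL⁴/(8EI) = 43923/EI
  point load 136 at a = 9.62: Pa²(3L − a)/(6EI) = 49044/EI
  point load 111 at a = 2.75: Pa²(3L − a)/(6EI) = 4232/EI
  δ_0 = 97199/EI
Flexibility coefficient — unit upward force at B: δ_{BB} = L³/(3EI) = 443.7/EI.
The prop prevents deflection at B: R_B = δ_0/δ_{BB} = 97199/443.7 = 219.1 kN.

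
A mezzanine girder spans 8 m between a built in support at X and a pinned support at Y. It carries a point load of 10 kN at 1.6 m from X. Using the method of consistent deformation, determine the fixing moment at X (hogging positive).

M_X = 11.52 kN·m

Remove the prop at Y; the released (primary) structure is a cantilever built in at X.
Downward deflection at the released point Y due to the loads:
  point load 10 at a = 1.6: Pa²(3L − a)/(6EI) = 95.57/EI
Tip deflection under a unit load at Y: L³/(3EI) = 170.7/EI.
The prop prevents deflection at Y: R_Y = δ_0/δ_{YY} = 95.57/170.7 = 0.56 kN.
Moment equilibrium about X: M_X = Σ(load moments about X) − R_Y·L = 16 − 0.56×8 = 11.52 kN·m.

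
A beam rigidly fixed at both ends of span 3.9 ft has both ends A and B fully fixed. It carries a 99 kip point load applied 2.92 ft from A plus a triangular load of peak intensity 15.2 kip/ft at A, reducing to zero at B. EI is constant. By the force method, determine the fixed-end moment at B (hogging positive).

Take the two fixed-end moments M_A, M_B as redundants; the released structure is the simple span AB.
On the primary (simply-supported) span, the end slopes from the loading are:
  at A: point load 99 at a = 2.92: Pab(L + b)/(6LEI) = 59.08/EI
  at B: point load 99 at a = 2.92: Pab(L + a)/(6LEI) = 82.57/EI
  at A: triangular load, peak 15.2: w₀L³/(45EI) = 20.04/EI
  at B: triangular load, peak 15.2: 7w₀L³/(360EI) = 17.53/EI
  θ_A0 = 79.12/EI,  θ_B0 = 100.1/EI
Flexibility coefficients: a unit moment at one end gives L/(3EI) there and L/(6EI) at the far end, so f₁₁ = f₂₂ = 1.3/EI and f₁₂ = f₂₁ = 0.65/EI.
Compatibility — zero rotation at each built-in end:
  1.3 M_A + 0.65 M_B = 79.12
  0.65 M_A + 1.3 M_B = 100.1
Solving the pair gives M_A = 29.81 kip·ft and M_B = 62.09 kip·ft (hogging).

M_B = 62.09 kip·ft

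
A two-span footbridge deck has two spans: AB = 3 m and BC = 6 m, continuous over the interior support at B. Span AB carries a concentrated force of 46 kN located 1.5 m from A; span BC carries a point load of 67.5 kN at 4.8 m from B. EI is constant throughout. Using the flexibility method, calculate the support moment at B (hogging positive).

Insert a hinge at B; M_B is the redundant, and each span becomes simply supported.
End slopes at the hinge B, treating each span as simply supported:
  span AB: point load 46 at a = 1.5: Pab(L + a)/(6LEI) = 25.88/EI
  span BC: point load 67.5 at a = 4.8: Pab(L + b)/(6LEI) = 77.76/EI
  relative rotation θ_0 = (25.88 + 77.76)/EI = 103.6/EI
A unit hogging moment at B produces rotation L₁/(3EI) + L₂/(3EI) = 3/EI.
Slope continuity at B: θ_0 = M_B·3/EI, so M_B = 103.6/3 = 34.55 kN·m (hogging).

M_B = 34.55 kN·m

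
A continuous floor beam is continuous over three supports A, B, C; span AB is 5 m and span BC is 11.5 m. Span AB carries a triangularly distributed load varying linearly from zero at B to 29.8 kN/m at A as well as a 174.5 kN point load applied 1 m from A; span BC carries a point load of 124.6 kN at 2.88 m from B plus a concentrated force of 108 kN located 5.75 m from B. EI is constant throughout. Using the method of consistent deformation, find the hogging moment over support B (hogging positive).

Release continuity at B by inserting a hinge; the redundant is the internal moment M_B. The primary structure is two simply-supported spans AB and BC.
Discontinuity in slope at B on the released structure — sum the simple-span end rotations:
  span AB: triangular load, peak 29.8: 7w₀L³/(360EI) = 72.43/EI
  span AB: point load 174.5 at a = 1: Pab(L + a)/(6LEI) = 139.6/EI
  span BC: point load 124.6 at a = 2.88: Pab(L + b)/(6LEI) = 902/EI
  span BC: point load 108 at a = 5.75: Pab(L + b)/(6LEI) = 892.7/EI
  relative rotation θ_0 = (212 + 1795)/EI = 2007/EI
A unit hogging moment at B produces rotation L₁/(3EI) + L₂/(3EI) = 5.5/EI.
Slope continuity at B: θ_0 = M_B·5.5/EI, so M_B = 2007/5.5 = 364.9 kN·m (hogging).

M_B = 364.9 kN·m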